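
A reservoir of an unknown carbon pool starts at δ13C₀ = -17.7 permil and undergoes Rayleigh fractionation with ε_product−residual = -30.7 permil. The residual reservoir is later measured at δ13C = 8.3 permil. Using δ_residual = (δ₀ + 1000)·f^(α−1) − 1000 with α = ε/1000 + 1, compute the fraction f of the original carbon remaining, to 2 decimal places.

α − 1 = ε/1000 = -0.0307
(δ_res + 1000)/(δ₀ + 1000) = (8.3 + 1000)/(-17.7 + 1000) = 1008.3/982.3 = 1.026468
f = 1.026468^(1/-0.0307) = exp(ln(1.026468)/-0.0307) = exp(0.02612/-0.0307)
f = exp(-0.8510) = 0.4270

0.43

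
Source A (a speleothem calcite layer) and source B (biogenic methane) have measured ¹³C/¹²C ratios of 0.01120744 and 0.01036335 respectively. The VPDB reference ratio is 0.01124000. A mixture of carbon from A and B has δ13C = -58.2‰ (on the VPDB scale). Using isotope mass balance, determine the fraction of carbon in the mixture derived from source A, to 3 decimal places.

0.264

δ_A = (0.01120744/0.01124000 − 1)×1000 = (0.997103 − 1)×1000 = -2.897‰
δ_B = (0.01036335/0.01124000 − 1)×1000 = (0.922006 − 1)×1000 = -77.994‰
f_A = (δ_mix − δ_B)/(δ_A − δ_B) = (-58.2 − (-77.994))/(-2.897 − (-77.994))
f_A = 19.794 / 75.097 = 0.2636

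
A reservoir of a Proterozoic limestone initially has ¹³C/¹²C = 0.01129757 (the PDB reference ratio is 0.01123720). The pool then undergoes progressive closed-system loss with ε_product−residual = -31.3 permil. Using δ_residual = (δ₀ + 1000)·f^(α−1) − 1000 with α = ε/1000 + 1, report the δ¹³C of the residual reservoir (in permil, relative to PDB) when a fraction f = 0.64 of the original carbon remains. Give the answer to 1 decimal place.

19.5 permil

δ₀ = (0.01129757/0.01123720 − 1)×1000 = (1.005372 − 1)×1000 = 5.372 permil
α − 1 = ε/1000 = -0.0313
f^(α−1) = 0.64^(-0.0313) = 1.014067
δ_res = (5.372 + 1000) × 1.014067 − 1000 = 1019.515 − 1000 = 19.51 permil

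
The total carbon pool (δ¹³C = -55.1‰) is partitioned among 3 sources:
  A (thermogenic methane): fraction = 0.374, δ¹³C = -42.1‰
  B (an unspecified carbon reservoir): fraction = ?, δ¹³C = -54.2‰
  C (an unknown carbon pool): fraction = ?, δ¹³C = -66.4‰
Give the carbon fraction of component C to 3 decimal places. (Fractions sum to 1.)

Let f_C and f_B be the unknown fractions; fractions sum to 1 so f_C + f_B = 0.626.
Mass balance: Σ fᵢ·δᵢ = δ_bulk ⇒ f_C·(-66.4) + f_B·(-54.2) = -55.1 − (-15.745) = -39.355
Substitute f_B = 0.626 − f_C:
f_C·(-66.4 − -54.2) = -39.355 − 0.626×(-54.2) = -5.425
f_C = -5.425 / -12.2 = 0.4447

0.445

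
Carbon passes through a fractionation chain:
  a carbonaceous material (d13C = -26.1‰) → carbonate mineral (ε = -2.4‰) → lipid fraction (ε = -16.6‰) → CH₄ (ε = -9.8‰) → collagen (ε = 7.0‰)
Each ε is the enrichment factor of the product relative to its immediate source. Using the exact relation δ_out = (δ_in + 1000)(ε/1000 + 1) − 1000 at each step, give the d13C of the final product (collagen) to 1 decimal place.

step 1: δ = (-26.10 + 1000)·(-2.4/1000 + 1) − 1000 = -28.44‰
step 2: δ = (-28.44 + 1000)·(-16.6/1000 + 1) − 1000 = -44.57‰
step 3: δ = (-44.57 + 1000)·(-9.8/1000 + 1) − 1000 = -53.93‰
step 4: δ = (-53.93 + 1000)·(7.0/1000 + 1) − 1000 = -47.31‰

-47.3‰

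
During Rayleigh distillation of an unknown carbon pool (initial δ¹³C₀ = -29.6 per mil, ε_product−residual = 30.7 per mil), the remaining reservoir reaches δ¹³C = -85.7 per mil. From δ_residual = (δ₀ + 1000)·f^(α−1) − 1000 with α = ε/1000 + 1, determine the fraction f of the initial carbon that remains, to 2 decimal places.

α − 1 = ε/1000 = 0.0307
(δ_res + 1000)/(δ₀ + 1000) = (-85.7 + 1000)/(-29.6 + 1000) = 914.3/970.4 = 0.942189
f = 0.942189^(1/0.0307) = exp(ln(0.942189)/0.0307) = exp(-0.05955/0.0307)
f = exp(-1.9397) = 0.1437

0.14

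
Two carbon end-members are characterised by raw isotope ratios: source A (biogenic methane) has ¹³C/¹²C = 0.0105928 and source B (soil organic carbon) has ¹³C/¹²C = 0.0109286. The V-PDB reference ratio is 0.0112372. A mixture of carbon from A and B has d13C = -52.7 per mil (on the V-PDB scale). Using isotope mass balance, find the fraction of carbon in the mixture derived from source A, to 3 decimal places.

0.845

δ_A = (0.0105928/0.0112372 − 1)×1000 = (0.942655 − 1)×1000 = -57.345 per mil
δ_B = (0.0109286/0.0112372 − 1)×1000 = (0.972538 − 1)×1000 = -27.462 per mil
f_A = (δ_mix − δ_B)/(δ_A − δ_B) = (-52.7 − (-27.462))/(-57.345 − (-27.462))
f_A = -25.238 / -29.883 = 0.8446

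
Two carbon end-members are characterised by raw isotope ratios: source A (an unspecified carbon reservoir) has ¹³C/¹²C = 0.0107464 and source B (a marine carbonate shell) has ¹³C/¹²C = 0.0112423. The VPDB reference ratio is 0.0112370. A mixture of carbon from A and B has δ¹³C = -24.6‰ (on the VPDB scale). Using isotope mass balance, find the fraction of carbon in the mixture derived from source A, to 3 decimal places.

0.568

δ_A = (0.0107464/0.0112370 − 1)×1000 = (0.956341 − 1)×1000 = -43.659‰
δ_B = (0.0112423/0.0112370 − 1)×1000 = (1.000472 − 1)×1000 = 0.472‰
f_A = (δ_mix − δ_B)/(δ_A − δ_B) = (-24.6 − (0.472))/(-43.659 − (0.472))
f_A = -25.072 / -44.131 = 0.5681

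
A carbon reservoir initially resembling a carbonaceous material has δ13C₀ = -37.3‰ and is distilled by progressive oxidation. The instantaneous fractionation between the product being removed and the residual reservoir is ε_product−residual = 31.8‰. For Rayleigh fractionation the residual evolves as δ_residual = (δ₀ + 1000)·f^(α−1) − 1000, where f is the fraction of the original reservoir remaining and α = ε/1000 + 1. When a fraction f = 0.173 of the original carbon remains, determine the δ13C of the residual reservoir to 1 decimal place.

-89.5‰

Rayleigh residual: δ_res = (δ₀ + 1000)·f^(α−1) − 1000
α = ε/1000 + 1 = 1.03180, so α − 1 = 0.03180
f^(α−1) = 0.173^(0.03180) = 0.945736
δ_res = (-37.3 + 1000) × 0.945736 − 1000 = 910.460 − 1000 = -89.54‰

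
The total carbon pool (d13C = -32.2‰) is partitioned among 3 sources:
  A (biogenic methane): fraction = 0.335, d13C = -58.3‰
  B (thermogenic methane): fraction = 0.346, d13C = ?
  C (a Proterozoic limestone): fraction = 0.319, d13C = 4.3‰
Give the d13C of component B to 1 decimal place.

Isotope mass balance: δ_bulk = Σ fᵢ·δᵢ.
-32.2 = 0.335×(-58.3) + 0.346×δ_B + 0.319×(4.3)
0.346·δ_B = -32.2 − (-18.159) = -14.041
δ_B = -14.041 / 0.346 = -40.58‰

-40.6‰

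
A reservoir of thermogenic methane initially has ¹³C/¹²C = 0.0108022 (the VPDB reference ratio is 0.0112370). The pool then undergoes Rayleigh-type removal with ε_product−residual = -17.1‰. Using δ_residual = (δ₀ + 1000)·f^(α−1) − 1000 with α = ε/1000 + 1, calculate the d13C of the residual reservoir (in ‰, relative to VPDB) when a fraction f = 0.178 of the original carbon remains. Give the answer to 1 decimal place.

-9.9‰

δ₀ = (0.0108022/0.0112370 − 1)×1000 = (0.961306 − 1)×1000 = -38.694‰
α − 1 = ε/1000 = -0.0171
f^(α−1) = 0.178^(-0.0171) = 1.029954
δ_res = (-38.694 + 1000) × 1.029954 − 1000 = 990.101 − 1000 = -9.90‰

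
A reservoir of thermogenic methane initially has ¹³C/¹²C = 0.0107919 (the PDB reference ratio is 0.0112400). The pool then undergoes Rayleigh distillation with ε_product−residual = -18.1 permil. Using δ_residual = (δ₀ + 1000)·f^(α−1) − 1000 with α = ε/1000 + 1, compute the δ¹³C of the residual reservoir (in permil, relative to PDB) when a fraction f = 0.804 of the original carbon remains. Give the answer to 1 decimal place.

-36.1 permil

δ₀ = (0.0107919/0.0112400 − 1)×1000 = (0.960133 − 1)×1000 = -39.867 permil
α − 1 = ε/1000 = -0.0181
f^(α−1) = 0.804^(-0.0181) = 1.003956
δ_res = (-39.867 + 1000) × 1.003956 − 1000 = 963.932 − 1000 = -36.07 permil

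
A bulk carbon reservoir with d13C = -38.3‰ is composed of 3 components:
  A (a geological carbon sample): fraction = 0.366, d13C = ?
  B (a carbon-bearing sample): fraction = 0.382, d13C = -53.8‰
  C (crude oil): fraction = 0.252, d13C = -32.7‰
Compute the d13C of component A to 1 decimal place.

-26.0‰

Isotope mass balance: δ_bulk = Σ fᵢ·δᵢ.
-38.3 = 0.366×δ_A + 0.382×(-53.8) + 0.252×(-32.7)
0.366·δ_A = -38.3 − (-28.792) = -9.508
δ_A = -9.508 / 0.366 = -25.98‰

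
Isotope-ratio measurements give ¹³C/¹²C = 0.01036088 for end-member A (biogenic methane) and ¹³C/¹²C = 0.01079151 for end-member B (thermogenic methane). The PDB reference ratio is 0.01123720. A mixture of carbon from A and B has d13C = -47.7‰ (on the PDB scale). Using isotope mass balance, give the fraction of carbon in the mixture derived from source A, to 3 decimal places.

δ_A = (0.01036088/0.01123720 − 1)×1000 = (0.922016 − 1)×1000 = -77.984‰
δ_B = (0.01079151/0.01123720 − 1)×1000 = (0.960338 − 1)×1000 = -39.662‰
f_A = (δ_mix − δ_B)/(δ_A − δ_B) = (-47.7 − (-39.662))/(-77.984 − (-39.662))
f_A = -8.038 / -38.322 = 0.2097

0.210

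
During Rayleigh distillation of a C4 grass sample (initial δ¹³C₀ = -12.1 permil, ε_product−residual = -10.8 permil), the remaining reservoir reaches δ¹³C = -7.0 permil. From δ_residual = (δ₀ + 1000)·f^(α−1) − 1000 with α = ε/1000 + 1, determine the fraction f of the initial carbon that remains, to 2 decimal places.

0.62

α − 1 = ε/1000 = -0.0108
(δ_res + 1000)/(δ₀ + 1000) = (-7.0 + 1000)/(-12.1 + 1000) = 993.0/987.9 = 1.005162
f = 1.005162^(1/-0.0108) = exp(ln(1.005162)/-0.0108) = exp(0.00515/-0.0108)
f = exp(-0.4768) = 0.6208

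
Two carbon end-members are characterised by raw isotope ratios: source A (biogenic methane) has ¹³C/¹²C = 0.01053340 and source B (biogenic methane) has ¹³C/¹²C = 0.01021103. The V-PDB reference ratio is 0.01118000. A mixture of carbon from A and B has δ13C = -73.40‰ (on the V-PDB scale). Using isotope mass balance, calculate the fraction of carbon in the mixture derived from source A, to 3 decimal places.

0.460

δ_A = (0.01053340/0.01118000 − 1)×1000 = (0.942165 − 1)×1000 = -57.835‰
δ_B = (0.01021103/0.01118000 − 1)×1000 = (0.913330 − 1)×1000 = -86.670‰
f_A = (δ_mix − δ_B)/(δ_A − δ_B) = (-73.40 − (-86.670))/(-57.835 − (-86.670))
f_A = 13.270 / 28.835 = 0.4602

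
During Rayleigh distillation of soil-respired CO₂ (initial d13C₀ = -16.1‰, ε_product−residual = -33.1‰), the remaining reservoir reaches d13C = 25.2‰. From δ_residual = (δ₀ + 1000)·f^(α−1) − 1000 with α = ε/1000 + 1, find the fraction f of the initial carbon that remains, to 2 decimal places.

0.29

α − 1 = ε/1000 = -0.0331
(δ_res + 1000)/(δ₀ + 1000) = (25.2 + 1000)/(-16.1 + 1000) = 1025.2/983.9 = 1.041976
f = 1.041976^(1/-0.0331) = exp(ln(1.041976)/-0.0331) = exp(0.04112/-0.0331)
f = exp(-1.2423) = 0.2887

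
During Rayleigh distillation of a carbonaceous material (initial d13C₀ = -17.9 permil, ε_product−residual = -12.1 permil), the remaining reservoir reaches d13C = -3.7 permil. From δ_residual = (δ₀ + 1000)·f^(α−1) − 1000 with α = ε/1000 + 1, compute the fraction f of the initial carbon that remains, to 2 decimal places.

0.31

α − 1 = ε/1000 = -0.0121
(δ_res + 1000)/(δ₀ + 1000) = (-3.7 + 1000)/(-17.9 + 1000) = 996.3/982.1 = 1.014459
f = 1.014459^(1/-0.0121) = exp(ln(1.014459)/-0.0121) = exp(0.01436/-0.0121)
f = exp(-1.1864) = 0.3053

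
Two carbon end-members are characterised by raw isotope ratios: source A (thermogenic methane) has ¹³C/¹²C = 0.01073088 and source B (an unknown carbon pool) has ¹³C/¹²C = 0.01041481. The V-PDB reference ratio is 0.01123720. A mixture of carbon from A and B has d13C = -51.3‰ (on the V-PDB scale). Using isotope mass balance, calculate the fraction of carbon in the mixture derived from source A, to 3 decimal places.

0.778

δ_A = (0.01073088/0.01123720 − 1)×1000 = (0.954943 − 1)×1000 = -45.057‰
δ_B = (0.01041481/0.01123720 − 1)×1000 = (0.926815 − 1)×1000 = -73.185‰
f_A = (δ_mix − δ_B)/(δ_A − δ_B) = (-51.3 − (-73.185))/(-45.057 − (-73.185))
f_A = 21.885 / 28.127 = 0.7781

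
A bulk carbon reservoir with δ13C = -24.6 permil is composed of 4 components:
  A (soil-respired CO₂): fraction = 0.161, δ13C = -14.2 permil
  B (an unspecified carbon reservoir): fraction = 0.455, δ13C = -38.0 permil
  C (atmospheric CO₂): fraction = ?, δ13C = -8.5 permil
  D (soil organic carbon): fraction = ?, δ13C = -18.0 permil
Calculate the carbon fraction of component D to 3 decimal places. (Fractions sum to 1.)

0.185

Let f_D and f_C be the unknown fractions; fractions sum to 1 so f_D + f_C = 0.384.
Mass balance: Σ fᵢ·δᵢ = δ_bulk ⇒ f_D·(-18.0) + f_C·(-8.5) = -24.6 − (-19.576) = -5.024
Substitute f_C = 0.384 − f_D:
f_D·(-18.0 − -8.5) = -5.024 − 0.384×(-8.5) = -1.760
f_D = -1.760 / -9.5 = 0.1852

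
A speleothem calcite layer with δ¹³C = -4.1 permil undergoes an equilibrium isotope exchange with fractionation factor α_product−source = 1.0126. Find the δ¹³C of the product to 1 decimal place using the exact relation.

8.4 permil

δ_product = (δ_source + 1000)·α − 1000
δ_product = (-4.1 + 1000) × 1.0126 − 1000
δ_product = 1008.448 − 1000 = 8.45 permil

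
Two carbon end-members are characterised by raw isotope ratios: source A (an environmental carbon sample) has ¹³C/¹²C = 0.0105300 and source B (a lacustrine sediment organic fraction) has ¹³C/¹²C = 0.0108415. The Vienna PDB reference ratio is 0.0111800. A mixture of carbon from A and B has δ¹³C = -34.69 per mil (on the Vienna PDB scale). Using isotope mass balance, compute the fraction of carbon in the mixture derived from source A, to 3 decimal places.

δ_A = (0.0105300/0.0111800 − 1)×1000 = (0.941860 − 1)×1000 = -58.140 per mil
δ_B = (0.0108415/0.0111800 − 1)×1000 = (0.969723 − 1)×1000 = -30.277 per mil
f_A = (δ_mix − δ_B)/(δ_A − δ_B) = (-34.69 − (-30.277))/(-58.140 − (-30.277))
f_A = -4.413 / -27.862 = 0.1584

0.158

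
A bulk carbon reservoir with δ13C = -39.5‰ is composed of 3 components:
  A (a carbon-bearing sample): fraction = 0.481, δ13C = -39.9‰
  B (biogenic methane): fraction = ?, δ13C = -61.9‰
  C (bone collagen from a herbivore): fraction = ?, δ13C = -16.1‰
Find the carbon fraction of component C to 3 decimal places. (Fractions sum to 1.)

Let f_C and f_B be the unknown fractions; fractions sum to 1 so f_C + f_B = 0.519.
Mass balance: Σ fᵢ·δᵢ = δ_bulk ⇒ f_C·(-16.1) + f_B·(-61.9) = -39.5 − (-19.192) = -20.308
Substitute f_B = 0.519 − f_C:
f_C·(-16.1 − -61.9) = -20.308 − 0.519×(-61.9) = 11.818
f_C = 11.818 / 45.8 = 0.2580

0.258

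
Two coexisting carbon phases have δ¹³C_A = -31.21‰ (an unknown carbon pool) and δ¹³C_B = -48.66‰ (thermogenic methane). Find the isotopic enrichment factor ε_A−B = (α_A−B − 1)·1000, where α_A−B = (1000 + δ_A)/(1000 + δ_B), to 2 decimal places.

18.34‰

α_A−B = (1000 + -31.21) / (1000 + -48.66) = 968.79 / 951.34 = 1.018343
ε_A−B = (1.018343 − 1) × 1000 = 18.343‰
(The approximation ε ≈ δ_A − δ_B would give 17.45‰.)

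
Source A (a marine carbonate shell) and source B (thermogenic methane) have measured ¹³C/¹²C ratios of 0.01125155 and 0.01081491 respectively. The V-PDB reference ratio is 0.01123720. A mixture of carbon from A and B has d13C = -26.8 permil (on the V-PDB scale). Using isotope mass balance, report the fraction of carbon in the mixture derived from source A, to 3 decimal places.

0.277

δ_A = (0.01125155/0.01123720 − 1)×1000 = (1.001277 − 1)×1000 = 1.277 permil
δ_B = (0.01081491/0.01123720 − 1)×1000 = (0.962420 − 1)×1000 = -37.580 permil
f_A = (δ_mix − δ_B)/(δ_A − δ_B) = (-26.8 − (-37.580))/(1.277 − (-37.580))
f_A = 10.780 / 38.857 = 0.2774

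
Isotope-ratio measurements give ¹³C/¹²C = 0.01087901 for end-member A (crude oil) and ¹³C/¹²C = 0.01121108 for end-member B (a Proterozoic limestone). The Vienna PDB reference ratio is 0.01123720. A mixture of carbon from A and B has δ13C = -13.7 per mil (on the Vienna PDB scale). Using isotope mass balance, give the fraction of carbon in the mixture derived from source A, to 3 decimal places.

δ_A = (0.01087901/0.01123720 − 1)×1000 = (0.968125 − 1)×1000 = -31.875 per mil
δ_B = (0.01121108/0.01123720 − 1)×1000 = (0.997676 − 1)×1000 = -2.324 per mil
f_A = (δ_mix − δ_B)/(δ_A − δ_B) = (-13.7 − (-2.324))/(-31.875 − (-2.324))
f_A = -11.376 / -29.551 = 0.3849

0.385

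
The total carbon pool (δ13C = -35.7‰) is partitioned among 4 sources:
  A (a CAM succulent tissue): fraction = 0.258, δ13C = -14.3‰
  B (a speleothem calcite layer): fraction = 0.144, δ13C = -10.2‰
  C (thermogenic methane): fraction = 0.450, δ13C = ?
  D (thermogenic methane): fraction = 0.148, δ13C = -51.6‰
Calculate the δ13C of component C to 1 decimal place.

-50.9‰

Isotope mass balance: δ_bulk = Σ fᵢ·δᵢ.
-35.7 = 0.258×(-14.3) + 0.144×(-10.2) + 0.450×δ_C + 0.148×(-51.6)
0.450·δ_C = -35.7 − (-12.795) = -22.905
δ_C = -22.905 / 0.450 = -50.90‰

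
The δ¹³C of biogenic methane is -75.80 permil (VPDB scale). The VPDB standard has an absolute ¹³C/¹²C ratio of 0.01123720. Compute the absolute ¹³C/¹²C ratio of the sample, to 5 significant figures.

0.010385

R_sample = R_standard × (δ¹³C/1000 + 1)
R_sample = 0.01123720 × (-75.80/1000 + 1) = 0.01123720 × 0.924200
R_sample = 0.0103854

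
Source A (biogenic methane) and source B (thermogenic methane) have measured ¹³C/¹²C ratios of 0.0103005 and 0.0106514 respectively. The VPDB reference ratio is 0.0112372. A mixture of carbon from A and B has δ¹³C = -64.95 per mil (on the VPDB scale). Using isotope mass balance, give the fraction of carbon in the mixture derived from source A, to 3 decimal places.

δ_A = (0.0103005/0.0112372 − 1)×1000 = (0.916643 − 1)×1000 = -83.357 per mil
δ_B = (0.0106514/0.0112372 − 1)×1000 = (0.947870 − 1)×1000 = -52.130 per mil
f_A = (δ_mix − δ_B)/(δ_A − δ_B) = (-64.95 − (-52.130))/(-83.357 − (-52.130))
f_A = -12.820 / -31.227 = 0.4105

0.411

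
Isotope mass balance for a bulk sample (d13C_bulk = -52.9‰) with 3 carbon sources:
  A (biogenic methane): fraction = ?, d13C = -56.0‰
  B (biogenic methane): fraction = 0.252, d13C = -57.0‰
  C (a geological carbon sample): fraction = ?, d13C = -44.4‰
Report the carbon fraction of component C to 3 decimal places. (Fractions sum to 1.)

0.289

Let f_C and f_A be the unknown fractions; fractions sum to 1 so f_C + f_A = 0.748.
Mass balance: Σ fᵢ·δᵢ = δ_bulk ⇒ f_C·(-44.4) + f_A·(-56.0) = -52.9 − (-14.364) = -38.536
Substitute f_A = 0.748 − f_C:
f_C·(-44.4 − -56.0) = -38.536 − 0.748×(-56.0) = 3.352
f_C = 3.352 / 11.6 = 0.2890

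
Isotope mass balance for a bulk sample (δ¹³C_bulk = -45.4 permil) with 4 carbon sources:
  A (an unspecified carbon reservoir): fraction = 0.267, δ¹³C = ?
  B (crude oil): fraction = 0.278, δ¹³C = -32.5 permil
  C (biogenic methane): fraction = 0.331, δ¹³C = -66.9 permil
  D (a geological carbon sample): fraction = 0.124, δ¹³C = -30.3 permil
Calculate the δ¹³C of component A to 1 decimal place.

-39.2 permil

Isotope mass balance: δ_bulk = Σ fᵢ·δᵢ.
-45.4 = 0.267×δ_A + 0.278×(-32.5) + 0.331×(-66.9) + 0.124×(-30.3)
0.267·δ_A = -45.4 − (-34.936) = -10.464
δ_A = -10.464 / 0.267 = -39.19 permil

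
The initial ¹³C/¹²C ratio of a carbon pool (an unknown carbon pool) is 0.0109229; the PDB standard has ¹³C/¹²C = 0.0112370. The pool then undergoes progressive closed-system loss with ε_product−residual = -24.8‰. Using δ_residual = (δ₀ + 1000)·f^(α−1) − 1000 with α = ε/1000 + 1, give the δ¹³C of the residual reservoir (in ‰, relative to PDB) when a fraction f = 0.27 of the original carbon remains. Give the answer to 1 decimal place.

δ₀ = (0.0109229/0.0112370 − 1)×1000 = (0.972048 − 1)×1000 = -27.952‰
α − 1 = ε/1000 = -0.0248
f^(α−1) = 0.27^(-0.0248) = 1.033004
δ_res = (-27.952 + 1000) × 1.033004 − 1000 = 1004.130 − 1000 = 4.13‰

4.1‰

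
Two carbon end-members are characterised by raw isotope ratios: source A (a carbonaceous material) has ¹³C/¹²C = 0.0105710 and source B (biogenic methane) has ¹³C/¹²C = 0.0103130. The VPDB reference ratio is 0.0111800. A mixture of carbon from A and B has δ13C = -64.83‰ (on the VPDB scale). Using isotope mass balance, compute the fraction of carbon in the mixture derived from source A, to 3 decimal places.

δ_A = (0.0105710/0.0111800 − 1)×1000 = (0.945528 − 1)×1000 = -54.472‰
δ_B = (0.0103130/0.0111800 − 1)×1000 = (0.922451 − 1)×1000 = -77.549‰
f_A = (δ_mix − δ_B)/(δ_A − δ_B) = (-64.83 − (-77.549))/(-54.472 − (-77.549))
f_A = 12.719 / 23.077 = 0.5512

0.551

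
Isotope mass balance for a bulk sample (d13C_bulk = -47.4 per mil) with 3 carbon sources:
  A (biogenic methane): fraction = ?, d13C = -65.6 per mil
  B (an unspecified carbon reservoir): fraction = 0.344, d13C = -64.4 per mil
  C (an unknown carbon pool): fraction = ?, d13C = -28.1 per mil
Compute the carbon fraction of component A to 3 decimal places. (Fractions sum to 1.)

0.182

Let f_A and f_C be the unknown fractions; fractions sum to 1 so f_A + f_C = 0.656.
Mass balance: Σ fᵢ·δᵢ = δ_bulk ⇒ f_A·(-65.6) + f_C·(-28.1) = -47.4 − (-22.154) = -25.246
Substitute f_C = 0.656 − f_A:
f_A·(-65.6 − -28.1) = -25.246 − 0.656×(-28.1) = -6.813
f_A = -6.813 / -37.5 = 0.1817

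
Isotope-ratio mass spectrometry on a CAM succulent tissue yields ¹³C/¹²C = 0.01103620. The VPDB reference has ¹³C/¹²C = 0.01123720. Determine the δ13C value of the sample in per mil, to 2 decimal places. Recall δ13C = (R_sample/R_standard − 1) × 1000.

-17.89 per mil

δ13C = (R_sample / R_standard − 1) × 1000
R_sample / R_standard = 0.01103620 / 0.01123720 = 0.982113
δ13C = (0.982113 − 1) × 1000 = -17.887 per mil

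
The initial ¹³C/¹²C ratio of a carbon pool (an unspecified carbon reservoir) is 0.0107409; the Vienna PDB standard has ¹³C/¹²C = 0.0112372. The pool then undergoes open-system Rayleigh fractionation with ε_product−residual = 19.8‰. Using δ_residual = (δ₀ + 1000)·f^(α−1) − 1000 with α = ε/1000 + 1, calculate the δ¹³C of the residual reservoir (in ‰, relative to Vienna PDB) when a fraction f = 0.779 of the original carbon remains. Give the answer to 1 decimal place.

-48.9‰

δ₀ = (0.0107409/0.0112372 − 1)×1000 = (0.955834 − 1)×1000 = -44.166‰
α − 1 = ε/1000 = 0.0198
f^(α−1) = 0.779^(0.0198) = 0.995067
δ_res = (-44.166 + 1000) × 0.995067 − 1000 = 951.119 − 1000 = -48.88‰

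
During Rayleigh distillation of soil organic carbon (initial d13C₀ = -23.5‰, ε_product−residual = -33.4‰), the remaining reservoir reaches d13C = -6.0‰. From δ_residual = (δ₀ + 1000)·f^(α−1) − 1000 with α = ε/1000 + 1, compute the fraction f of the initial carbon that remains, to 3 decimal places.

α − 1 = ε/1000 = -0.0334
(δ_res + 1000)/(δ₀ + 1000) = (-6.0 + 1000)/(-23.5 + 1000) = 994.0/976.5 = 1.017921
f = 1.017921^(1/-0.0334) = exp(ln(1.017921)/-0.0334) = exp(0.01776/-0.0334)
f = exp(-0.5318) = 0.5875

0.588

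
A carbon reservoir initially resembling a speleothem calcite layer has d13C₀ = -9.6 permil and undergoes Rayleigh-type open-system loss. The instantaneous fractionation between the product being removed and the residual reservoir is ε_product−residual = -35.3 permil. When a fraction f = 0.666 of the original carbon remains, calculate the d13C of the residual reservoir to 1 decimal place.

Rayleigh residual: δ_res = (δ₀ + 1000)·f^(α−1) − 1000
α = ε/1000 + 1 = 0.96470, so α − 1 = -0.03530
f^(α−1) = 0.666^(-0.03530) = 1.014452
δ_res = (-9.6 + 1000) × 1.014452 − 1000 = 1004.713 − 1000 = 4.71 permil

4.7 permil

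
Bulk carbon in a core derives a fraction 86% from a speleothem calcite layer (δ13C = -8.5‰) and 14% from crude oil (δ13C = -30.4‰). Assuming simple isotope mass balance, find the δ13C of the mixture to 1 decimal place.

δ_mix = f_A·δ_A + f_B·δ_B
δ_mix = 0.86 × (-8.5) + 0.14 × (-30.4)
δ_mix = -7.31 + -4.26 = -11.57‰

-11.6‰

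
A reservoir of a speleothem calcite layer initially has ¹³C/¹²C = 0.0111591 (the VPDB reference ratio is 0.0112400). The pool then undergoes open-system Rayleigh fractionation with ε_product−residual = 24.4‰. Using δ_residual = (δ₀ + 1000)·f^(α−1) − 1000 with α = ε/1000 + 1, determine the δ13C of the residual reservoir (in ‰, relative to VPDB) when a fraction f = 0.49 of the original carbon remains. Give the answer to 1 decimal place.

δ₀ = (0.0111591/0.0112400 − 1)×1000 = (0.992802 − 1)×1000 = -7.198‰
α − 1 = ε/1000 = 0.0244
f^(α−1) = 0.49^(0.0244) = 0.982745
δ_res = (-7.198 + 1000) × 0.982745 − 1000 = 975.672 − 1000 = -24.33‰

-24.3‰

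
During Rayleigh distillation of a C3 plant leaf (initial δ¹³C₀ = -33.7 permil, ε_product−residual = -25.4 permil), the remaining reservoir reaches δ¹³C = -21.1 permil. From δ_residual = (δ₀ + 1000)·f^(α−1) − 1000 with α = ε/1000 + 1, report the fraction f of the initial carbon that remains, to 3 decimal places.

0.600

α − 1 = ε/1000 = -0.0254
(δ_res + 1000)/(δ₀ + 1000) = (-21.1 + 1000)/(-33.7 + 1000) = 978.9/966.3 = 1.013039
f = 1.013039^(1/-0.0254) = exp(ln(1.013039)/-0.0254) = exp(0.01296/-0.0254)
f = exp(-0.5100) = 0.6005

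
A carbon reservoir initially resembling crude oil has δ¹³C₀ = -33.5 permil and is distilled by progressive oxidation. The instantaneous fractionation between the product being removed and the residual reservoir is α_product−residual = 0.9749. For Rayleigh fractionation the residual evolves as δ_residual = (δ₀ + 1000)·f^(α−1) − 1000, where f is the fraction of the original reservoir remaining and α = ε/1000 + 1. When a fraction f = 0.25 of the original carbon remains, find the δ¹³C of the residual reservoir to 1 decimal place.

0.7 permil

Rayleigh residual: δ_res = (δ₀ + 1000)·f^(α−1) − 1000
α − 1 = -0.02510
f^(α−1) = 0.25^(-0.02510) = 1.035408
δ_res = (-33.5 + 1000) × 1.035408 − 1000 = 1000.722 − 1000 = 0.72 permil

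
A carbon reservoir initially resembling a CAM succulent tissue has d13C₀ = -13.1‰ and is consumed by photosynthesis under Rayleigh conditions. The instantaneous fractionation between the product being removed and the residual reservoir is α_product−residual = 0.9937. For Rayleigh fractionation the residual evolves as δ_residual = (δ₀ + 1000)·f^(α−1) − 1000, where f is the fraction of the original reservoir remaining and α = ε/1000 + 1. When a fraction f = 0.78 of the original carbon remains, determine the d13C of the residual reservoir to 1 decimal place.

Rayleigh residual: δ_res = (δ₀ + 1000)·f^(α−1) − 1000
α − 1 = -0.00630
f^(α−1) = 0.78^(-0.00630) = 1.001567
δ_res = (-13.1 + 1000) × 1.001567 − 1000 = 988.446 − 1000 = -11.55‰

-11.6‰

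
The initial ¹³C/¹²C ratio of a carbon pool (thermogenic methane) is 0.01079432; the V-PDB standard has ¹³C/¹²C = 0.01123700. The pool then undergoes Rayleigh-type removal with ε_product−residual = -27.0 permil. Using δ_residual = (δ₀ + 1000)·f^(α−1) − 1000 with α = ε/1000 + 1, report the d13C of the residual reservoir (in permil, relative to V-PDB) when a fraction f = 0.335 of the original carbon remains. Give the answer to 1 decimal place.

-10.6 permil

δ₀ = (0.01079432/0.01123700 − 1)×1000 = (0.960605 − 1)×1000 = -39.395 permil
α − 1 = ε/1000 = -0.0270
f^(α−1) = 0.335^(-0.0270) = 1.029968
δ_res = (-39.395 + 1000) × 1.029968 − 1000 = 989.393 − 1000 = -10.61 permil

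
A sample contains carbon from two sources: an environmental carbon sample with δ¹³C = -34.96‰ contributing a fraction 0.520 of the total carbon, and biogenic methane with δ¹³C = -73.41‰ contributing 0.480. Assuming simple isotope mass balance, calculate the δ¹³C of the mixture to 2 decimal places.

-53.42‰

δ_mix = f_A·δ_A + f_B·δ_B
δ_mix = 0.520 × (-34.96) + 0.480 × (-73.41)
δ_mix = -18.179 + -35.237 = -53.416‰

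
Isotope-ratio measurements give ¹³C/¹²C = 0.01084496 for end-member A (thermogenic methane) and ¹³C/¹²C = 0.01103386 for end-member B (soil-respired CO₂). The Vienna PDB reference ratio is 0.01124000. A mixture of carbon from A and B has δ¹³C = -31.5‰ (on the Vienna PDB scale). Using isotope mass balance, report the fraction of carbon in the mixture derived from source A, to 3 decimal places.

0.783

δ_A = (0.01084496/0.01124000 − 1)×1000 = (0.964854 − 1)×1000 = -35.146‰
δ_B = (0.01103386/0.01124000 − 1)×1000 = (0.981660 − 1)×1000 = -18.340‰
f_A = (δ_mix − δ_B)/(δ_A − δ_B) = (-31.5 − (-18.340))/(-35.146 − (-18.340))
f_A = -13.160 / -16.806 = 0.7831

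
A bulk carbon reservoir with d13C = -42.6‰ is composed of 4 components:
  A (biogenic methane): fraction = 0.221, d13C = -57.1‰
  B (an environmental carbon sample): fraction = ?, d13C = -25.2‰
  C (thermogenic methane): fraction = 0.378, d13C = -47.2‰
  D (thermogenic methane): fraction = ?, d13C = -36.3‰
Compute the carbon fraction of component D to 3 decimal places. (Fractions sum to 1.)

Let f_D and f_B be the unknown fractions; fractions sum to 1 so f_D + f_B = 0.401.
Mass balance: Σ fᵢ·δᵢ = δ_bulk ⇒ f_D·(-36.3) + f_B·(-25.2) = -42.6 − (-30.461) = -12.139
Substitute f_B = 0.401 − f_D:
f_D·(-36.3 − -25.2) = -12.139 − 0.401×(-25.2) = -2.034
f_D = -2.034 / -11.1 = 0.1833

0.183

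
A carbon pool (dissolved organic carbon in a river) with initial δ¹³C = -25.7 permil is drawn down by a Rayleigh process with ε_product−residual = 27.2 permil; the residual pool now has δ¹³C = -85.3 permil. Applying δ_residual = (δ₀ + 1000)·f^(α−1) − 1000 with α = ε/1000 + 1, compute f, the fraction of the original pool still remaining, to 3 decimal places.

α − 1 = ε/1000 = 0.0272
(δ_res + 1000)/(δ₀ + 1000) = (-85.3 + 1000)/(-25.7 + 1000) = 914.7/974.3 = 0.938828
f = 0.938828^(1/0.0272) = exp(ln(0.938828)/0.0272) = exp(-0.06312/0.0272)
f = exp(-2.3207) = 0.0982

0.098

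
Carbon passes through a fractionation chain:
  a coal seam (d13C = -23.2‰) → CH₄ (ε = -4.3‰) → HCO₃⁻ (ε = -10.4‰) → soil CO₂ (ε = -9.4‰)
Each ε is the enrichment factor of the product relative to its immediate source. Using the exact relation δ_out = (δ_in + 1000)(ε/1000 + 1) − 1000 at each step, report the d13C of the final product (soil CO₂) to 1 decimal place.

-46.6‰

step 1: δ = (-23.20 + 1000)·(-4.3/1000 + 1) − 1000 = -27.40‰
step 2: δ = (-27.40 + 1000)·(-10.4/1000 + 1) − 1000 = -37.52‰
step 3: δ = (-37.52 + 1000)·(-9.4/1000 + 1) − 1000 = -46.56‰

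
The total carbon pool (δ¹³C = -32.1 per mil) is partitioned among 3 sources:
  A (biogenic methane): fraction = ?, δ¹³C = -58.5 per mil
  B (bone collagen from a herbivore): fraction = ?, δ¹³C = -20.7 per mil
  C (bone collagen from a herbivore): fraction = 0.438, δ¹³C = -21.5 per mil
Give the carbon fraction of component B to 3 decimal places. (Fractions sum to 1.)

Let f_B and f_A be the unknown fractions; fractions sum to 1 so f_B + f_A = 0.562.
Mass balance: Σ fᵢ·δᵢ = δ_bulk ⇒ f_B·(-20.7) + f_A·(-58.5) = -32.1 − (-9.417) = -22.683
Substitute f_A = 0.562 − f_B:
f_B·(-20.7 − -58.5) = -22.683 − 0.562×(-58.5) = 10.194
f_B = 10.194 / 37.8 = 0.2697

0.270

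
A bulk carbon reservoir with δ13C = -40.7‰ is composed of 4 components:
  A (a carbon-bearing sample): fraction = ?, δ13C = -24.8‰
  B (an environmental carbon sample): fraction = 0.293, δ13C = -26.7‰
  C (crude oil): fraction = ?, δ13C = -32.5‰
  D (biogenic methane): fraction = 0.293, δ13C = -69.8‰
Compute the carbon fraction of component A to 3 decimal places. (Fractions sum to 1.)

0.134

Let f_A and f_C be the unknown fractions; fractions sum to 1 so f_A + f_C = 0.414.
Mass balance: Σ fᵢ·δᵢ = δ_bulk ⇒ f_A·(-24.8) + f_C·(-32.5) = -40.7 − (-28.274) = -12.426
Substitute f_C = 0.414 − f_A:
f_A·(-24.8 − -32.5) = -12.426 − 0.414×(-32.5) = 1.029
f_A = 1.029 / 7.7 = 0.1337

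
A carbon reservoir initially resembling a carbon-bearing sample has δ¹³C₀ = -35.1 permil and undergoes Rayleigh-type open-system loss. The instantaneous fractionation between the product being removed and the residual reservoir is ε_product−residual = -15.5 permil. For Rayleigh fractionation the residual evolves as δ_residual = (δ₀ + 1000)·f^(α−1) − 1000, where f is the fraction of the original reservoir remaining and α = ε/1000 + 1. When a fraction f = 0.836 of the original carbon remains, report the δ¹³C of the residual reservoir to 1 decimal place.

-32.4 permil

Rayleigh residual: δ_res = (δ₀ + 1000)·f^(α−1) − 1000
α = ε/1000 + 1 = 0.98450, so α − 1 = -0.01550
f^(α−1) = 0.836^(-0.01550) = 1.002780
δ_res = (-35.1 + 1000) × 1.002780 − 1000 = 967.583 − 1000 = -32.42 permil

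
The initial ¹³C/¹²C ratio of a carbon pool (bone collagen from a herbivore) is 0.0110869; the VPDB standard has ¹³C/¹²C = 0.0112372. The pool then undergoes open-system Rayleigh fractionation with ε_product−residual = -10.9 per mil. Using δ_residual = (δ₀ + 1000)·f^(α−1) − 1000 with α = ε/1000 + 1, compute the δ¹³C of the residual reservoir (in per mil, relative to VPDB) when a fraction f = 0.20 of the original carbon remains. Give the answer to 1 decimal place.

4.1 per mil

δ₀ = (0.0110869/0.0112372 − 1)×1000 = (0.986625 − 1)×1000 = -13.375 per mil
α − 1 = ε/1000 = -0.0109
f^(α−1) = 0.20^(-0.0109) = 1.017698
δ_res = (-13.375 + 1000) × 1.017698 − 1000 = 1004.086 − 1000 = 4.09 per mil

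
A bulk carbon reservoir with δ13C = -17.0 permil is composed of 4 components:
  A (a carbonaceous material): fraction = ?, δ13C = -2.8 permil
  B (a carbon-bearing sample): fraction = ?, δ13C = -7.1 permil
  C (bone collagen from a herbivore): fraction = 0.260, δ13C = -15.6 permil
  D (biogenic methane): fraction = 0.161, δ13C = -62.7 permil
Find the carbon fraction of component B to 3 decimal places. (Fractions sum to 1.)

Let f_B and f_A be the unknown fractions; fractions sum to 1 so f_B + f_A = 0.579.
Mass balance: Σ fᵢ·δᵢ = δ_bulk ⇒ f_B·(-7.1) + f_A·(-2.8) = -17.0 − (-14.151) = -2.849
Substitute f_A = 0.579 − f_B:
f_B·(-7.1 − -2.8) = -2.849 − 0.579×(-2.8) = -1.228
f_B = -1.228 / -4.3 = 0.2856

0.286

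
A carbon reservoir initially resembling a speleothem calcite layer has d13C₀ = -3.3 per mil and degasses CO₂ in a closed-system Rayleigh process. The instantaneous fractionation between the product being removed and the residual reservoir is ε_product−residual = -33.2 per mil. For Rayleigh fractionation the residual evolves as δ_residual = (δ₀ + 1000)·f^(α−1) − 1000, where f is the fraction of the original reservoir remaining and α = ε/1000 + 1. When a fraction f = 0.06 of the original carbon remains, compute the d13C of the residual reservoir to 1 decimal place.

Rayleigh residual: δ_res = (δ₀ + 1000)·f^(α−1) − 1000
α = ε/1000 + 1 = 0.96680, so α − 1 = -0.03320
f^(α−1) = 0.06^(-0.03320) = 1.097907
δ_res = (-3.3 + 1000) × 1.097907 − 1000 = 1094.283 − 1000 = 94.28 per mil

94.3 per mil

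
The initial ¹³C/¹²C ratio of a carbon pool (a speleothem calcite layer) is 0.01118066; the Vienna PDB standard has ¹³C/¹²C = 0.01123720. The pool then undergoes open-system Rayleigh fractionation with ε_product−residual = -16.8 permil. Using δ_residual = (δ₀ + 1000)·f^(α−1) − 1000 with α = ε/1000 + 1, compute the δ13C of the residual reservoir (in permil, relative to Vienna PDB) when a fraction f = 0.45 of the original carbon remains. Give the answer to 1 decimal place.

δ₀ = (0.01118066/0.01123720 − 1)×1000 = (0.994968 − 1)×1000 = -5.032 permil
α − 1 = ε/1000 = -0.0168
f^(α−1) = 0.45^(-0.0168) = 1.013505
δ_res = (-5.032 + 1000) × 1.013505 − 1000 = 1008.406 − 1000 = 8.41 permil

8.4 permil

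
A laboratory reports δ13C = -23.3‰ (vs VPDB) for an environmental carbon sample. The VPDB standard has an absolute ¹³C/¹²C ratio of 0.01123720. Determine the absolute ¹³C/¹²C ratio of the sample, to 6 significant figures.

0.0109754

R_sample = R_standard × (δ13C/1000 + 1)
R_sample = 0.01123720 × (-23.3/1000 + 1) = 0.01123720 × 0.976700
R_sample = 0.0109754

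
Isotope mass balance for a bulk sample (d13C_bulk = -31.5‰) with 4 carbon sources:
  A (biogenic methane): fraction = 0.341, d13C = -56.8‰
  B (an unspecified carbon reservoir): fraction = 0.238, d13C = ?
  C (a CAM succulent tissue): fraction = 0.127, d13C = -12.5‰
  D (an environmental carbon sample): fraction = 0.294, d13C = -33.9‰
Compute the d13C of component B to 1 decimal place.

-2.4‰

Isotope mass balance: δ_bulk = Σ fᵢ·δᵢ.
-31.5 = 0.341×(-56.8) + 0.238×δ_B + 0.127×(-12.5) + 0.294×(-33.9)
0.238·δ_B = -31.5 − (-30.923) = -0.577
δ_B = -0.577 / 0.238 = -2.42‰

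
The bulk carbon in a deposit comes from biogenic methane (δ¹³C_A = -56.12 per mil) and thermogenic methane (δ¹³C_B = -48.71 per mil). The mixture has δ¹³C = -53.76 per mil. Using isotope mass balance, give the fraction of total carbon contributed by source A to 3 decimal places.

0.682

δ_mix = f_A·δ_A + (1 − f_A)·δ_B  ⇒  f_A = (δ_mix − δ_B)/(δ_A − δ_B)
f_A = (-53.76 − (-48.71)) / (-56.12 − (-48.71))
f_A = -5.05 / -7.41 = 0.6815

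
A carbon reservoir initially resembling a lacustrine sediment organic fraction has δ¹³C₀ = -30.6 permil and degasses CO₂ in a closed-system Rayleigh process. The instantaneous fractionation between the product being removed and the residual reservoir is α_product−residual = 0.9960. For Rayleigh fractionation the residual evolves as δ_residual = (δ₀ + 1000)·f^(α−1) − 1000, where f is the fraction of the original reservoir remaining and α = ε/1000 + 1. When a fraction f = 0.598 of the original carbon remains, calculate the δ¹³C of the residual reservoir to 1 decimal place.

-28.6 permil

Rayleigh residual: δ_res = (δ₀ + 1000)·f^(α−1) − 1000
α − 1 = -0.00400
f^(α−1) = 0.598^(-0.00400) = 1.002059
δ_res = (-30.6 + 1000) × 1.002059 − 1000 = 971.396 − 1000 = -28.60 permil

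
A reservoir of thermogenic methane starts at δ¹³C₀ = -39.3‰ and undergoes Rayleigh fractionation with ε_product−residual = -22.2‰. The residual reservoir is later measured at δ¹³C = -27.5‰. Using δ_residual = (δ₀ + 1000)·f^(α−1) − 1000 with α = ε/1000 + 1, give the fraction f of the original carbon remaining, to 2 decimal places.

α − 1 = ε/1000 = -0.0222
(δ_res + 1000)/(δ₀ + 1000) = (-27.5 + 1000)/(-39.3 + 1000) = 972.5/960.7 = 1.012283
f = 1.012283^(1/-0.0222) = exp(ln(1.012283)/-0.0222) = exp(0.01221/-0.0222)
f = exp(-0.5499) = 0.5770

0.58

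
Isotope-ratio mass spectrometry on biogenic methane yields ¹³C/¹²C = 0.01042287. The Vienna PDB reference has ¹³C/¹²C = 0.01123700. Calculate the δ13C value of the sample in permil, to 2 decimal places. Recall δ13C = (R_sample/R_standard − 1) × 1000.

δ13C = (R_sample / R_standard − 1) × 1000
R_sample / R_standard = 0.01042287 / 0.01123700 = 0.927549
δ13C = (0.927549 − 1) × 1000 = -72.451 permil

-72.45 permil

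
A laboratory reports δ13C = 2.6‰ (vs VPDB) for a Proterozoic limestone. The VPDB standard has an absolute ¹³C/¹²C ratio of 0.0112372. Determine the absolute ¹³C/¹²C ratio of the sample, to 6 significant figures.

0.0112664

R_sample = R_standard × (δ13C/1000 + 1)
R_sample = 0.0112372 × (2.6/1000 + 1) = 0.0112372 × 1.002600
R_sample = 0.0112664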